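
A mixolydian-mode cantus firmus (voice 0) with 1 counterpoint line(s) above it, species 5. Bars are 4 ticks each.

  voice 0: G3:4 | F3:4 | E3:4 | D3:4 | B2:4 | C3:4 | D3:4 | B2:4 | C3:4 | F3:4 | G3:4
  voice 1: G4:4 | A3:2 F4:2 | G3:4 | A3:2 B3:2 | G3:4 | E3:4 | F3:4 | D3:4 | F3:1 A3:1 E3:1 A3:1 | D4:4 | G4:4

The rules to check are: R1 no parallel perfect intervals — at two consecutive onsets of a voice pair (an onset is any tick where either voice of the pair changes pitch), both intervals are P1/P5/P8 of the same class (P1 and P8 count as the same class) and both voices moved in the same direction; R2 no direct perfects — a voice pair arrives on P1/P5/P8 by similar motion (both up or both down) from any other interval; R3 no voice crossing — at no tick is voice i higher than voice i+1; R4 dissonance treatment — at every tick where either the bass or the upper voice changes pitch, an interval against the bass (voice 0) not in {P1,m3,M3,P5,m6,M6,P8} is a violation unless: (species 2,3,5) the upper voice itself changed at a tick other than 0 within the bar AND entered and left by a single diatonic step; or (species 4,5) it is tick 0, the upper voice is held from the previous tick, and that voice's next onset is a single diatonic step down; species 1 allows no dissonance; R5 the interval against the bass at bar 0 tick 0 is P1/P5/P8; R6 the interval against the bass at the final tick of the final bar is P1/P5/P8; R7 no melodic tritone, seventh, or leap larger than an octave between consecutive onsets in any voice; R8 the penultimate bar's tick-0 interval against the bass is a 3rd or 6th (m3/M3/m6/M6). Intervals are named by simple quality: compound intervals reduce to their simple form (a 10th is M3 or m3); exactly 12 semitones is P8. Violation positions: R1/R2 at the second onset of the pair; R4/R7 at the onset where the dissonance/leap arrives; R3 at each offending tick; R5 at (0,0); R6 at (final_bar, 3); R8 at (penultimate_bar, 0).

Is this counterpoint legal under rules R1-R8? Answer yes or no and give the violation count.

bar 0: v0=G3 v1=G4 (P8)
bar 1: v0=F3 v1=A3 (M3)
bar 2: v0=E3 v1=G3 (m3)
bar 3: v0=D3 v1=A3 (P5)
bar 4: v0=B2 v1=G3 (m6)
bar 5: v0=C3 v1=E3 (M3)
bar 6: v0=D3 v1=F3 (m3)
bar 7: v0=B2 v1=D3 (m3)
bar 8: v0=C3 v1=F3 (P4)
bar 9: v0=F3 v1=D4 (M6)
bar 10: v0=G3 v1=G4 (P8)
  R7 @ bar1.0: G4->A3 leap 10st
  R7 @ bar2.0: F4->G3 leap 10st
  R4 @ bar8.0: C3/F3 P4 untreated
  R2 @ bar10.0: F3/D4 M6 -> G3/G4 P8 similar

No (4 violations)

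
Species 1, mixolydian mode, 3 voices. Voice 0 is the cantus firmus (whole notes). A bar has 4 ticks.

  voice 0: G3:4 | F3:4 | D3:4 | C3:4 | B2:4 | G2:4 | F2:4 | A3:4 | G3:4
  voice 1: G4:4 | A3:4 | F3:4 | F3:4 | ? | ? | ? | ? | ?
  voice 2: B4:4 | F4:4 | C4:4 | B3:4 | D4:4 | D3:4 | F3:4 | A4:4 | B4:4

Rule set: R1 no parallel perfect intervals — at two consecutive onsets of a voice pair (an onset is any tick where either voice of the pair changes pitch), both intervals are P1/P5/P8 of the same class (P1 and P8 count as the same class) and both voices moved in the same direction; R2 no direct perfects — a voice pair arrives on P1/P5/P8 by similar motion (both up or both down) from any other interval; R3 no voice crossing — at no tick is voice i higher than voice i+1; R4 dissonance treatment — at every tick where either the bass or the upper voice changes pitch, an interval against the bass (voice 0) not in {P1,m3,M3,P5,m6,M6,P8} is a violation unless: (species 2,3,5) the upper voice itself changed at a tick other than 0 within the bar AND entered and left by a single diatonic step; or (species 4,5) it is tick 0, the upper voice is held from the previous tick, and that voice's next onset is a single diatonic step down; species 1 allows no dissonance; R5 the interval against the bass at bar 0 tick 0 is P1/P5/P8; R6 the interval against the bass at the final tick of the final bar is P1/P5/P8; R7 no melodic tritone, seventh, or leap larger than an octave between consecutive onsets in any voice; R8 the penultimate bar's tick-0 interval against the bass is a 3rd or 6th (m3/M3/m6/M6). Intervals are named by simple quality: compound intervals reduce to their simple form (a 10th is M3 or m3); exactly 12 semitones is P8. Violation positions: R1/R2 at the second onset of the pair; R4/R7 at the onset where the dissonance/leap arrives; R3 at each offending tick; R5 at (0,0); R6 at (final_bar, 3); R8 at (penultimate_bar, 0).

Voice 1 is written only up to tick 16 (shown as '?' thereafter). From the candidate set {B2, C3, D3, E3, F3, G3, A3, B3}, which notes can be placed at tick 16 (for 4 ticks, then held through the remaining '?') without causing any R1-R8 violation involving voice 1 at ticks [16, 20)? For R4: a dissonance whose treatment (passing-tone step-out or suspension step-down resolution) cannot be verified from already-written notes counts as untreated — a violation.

B2: violates R2,R7
C3: violates R4
D3: legal
E3: violates R4
F3: violates R4
G3: violates R2
A3: violates R4
B3: violates R7

{D3}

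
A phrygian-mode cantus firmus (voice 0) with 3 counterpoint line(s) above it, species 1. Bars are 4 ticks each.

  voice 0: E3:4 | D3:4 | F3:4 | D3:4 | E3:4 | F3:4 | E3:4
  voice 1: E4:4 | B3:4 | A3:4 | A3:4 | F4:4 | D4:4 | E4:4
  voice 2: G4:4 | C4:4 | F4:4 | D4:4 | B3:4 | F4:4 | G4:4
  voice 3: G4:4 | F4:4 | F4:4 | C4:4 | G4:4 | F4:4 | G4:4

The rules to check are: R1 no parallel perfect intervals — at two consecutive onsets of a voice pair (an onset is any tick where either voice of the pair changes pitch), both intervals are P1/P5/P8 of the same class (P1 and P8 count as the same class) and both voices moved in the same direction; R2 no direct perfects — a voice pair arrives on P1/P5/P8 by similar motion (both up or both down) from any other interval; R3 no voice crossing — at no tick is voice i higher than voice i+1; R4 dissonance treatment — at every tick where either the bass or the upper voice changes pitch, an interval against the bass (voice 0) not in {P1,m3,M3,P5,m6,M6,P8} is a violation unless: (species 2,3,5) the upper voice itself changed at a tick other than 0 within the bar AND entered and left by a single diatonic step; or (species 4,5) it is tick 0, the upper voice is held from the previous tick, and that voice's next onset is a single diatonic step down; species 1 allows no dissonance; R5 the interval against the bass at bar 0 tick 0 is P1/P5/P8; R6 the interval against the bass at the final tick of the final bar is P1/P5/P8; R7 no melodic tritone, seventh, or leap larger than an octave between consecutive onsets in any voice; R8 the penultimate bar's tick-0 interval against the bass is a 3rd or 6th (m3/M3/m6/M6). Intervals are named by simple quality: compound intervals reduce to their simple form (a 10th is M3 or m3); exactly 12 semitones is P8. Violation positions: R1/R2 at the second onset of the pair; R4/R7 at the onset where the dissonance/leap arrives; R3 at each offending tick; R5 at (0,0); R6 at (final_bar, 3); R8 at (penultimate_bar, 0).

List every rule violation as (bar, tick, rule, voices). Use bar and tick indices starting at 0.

(0, 0, R5, (0, 2))
(0, 0, R5, (0, 3))
(1, 0, R4, (0, 2))
(2, 0, R2, (0, 2))
(3, 0, R1, (0, 2))
(3, 0, R3, (2, 3))
(3, 0, R4, (0, 3))
(3, 1, R3, (2, 3))
(3, 2, R3, (2, 3))
(3, 3, R3, (2, 3))
(4, 0, R3, (1, 2))
(4, 0, R4, (0, 1))
(4, 1, R3, (1, 2))
(4, 2, R3, (1, 2))
(4, 3, R3, (1, 2))
(5, 0, R2, (0, 2))
(5, 0, R7, (2,))
(5, 0, R8, (0, 2))
(5, 0, R8, (0, 3))
(6, 0, R1, (2, 3))
(6, 3, R6, (0, 2))
(6, 3, R6, (0, 3))

bar 0: v0=E3 v1=E4 v2=G4 v3=G4 downbeat m3
bar 1: v0=D3 v1=B3 v2=C4 v3=F4 downbeat m3
bar 2: v0=F3 v1=A3 v2=F4 v3=F4 downbeat P8
bar 3: v0=D3 v1=A3 v2=D4 v3=C4 downbeat m7
bar 4: v0=E3 v1=F4 v2=B3 v3=G4 downbeat m3
bar 5: v0=F3 v1=D4 v2=F4 v3=F4 downbeat P8
bar 6: v0=E3 v1=E4 v2=G4 v3=G4 downbeat m3
  -> R5 @ bar 0 tick 0 v(0, 2): opens on m3
  -> R5 @ bar 0 tick 0 v(0, 3): opens on m3
  -> R4 @ bar 1 tick 0 v(0, 2): D3/C4 m7 untreated
  -> R2 @ bar 2 tick 0 v(0, 2): D3/C4 m7 -> F3/F4 P8 similar
  -> R1 @ bar 3 tick 0 v(0, 2): F3/F4 P8 -> D3/D4 P8 similar
  -> R3 @ bar 3 tick 0 v(2, 3): D4 above C4
  -> R4 @ bar 3 tick 0 v(0, 3): D3/C4 m7 untreated
  -> R3 @ bar 3 tick 1 v(2, 3): D4 above C4
  -> R3 @ bar 3 tick 2 v(2, 3): D4 above C4
  -> R3 @ bar 3 tick 3 v(2, 3): D4 above C4
  -> R3 @ bar 4 tick 0 v(1, 2): F4 above B3
  -> R4 @ bar 4 tick 0 v(0, 1): E3/F4 m2 untreated
  -> R3 @ bar 4 tick 1 v(1, 2): F4 above B3
  -> R3 @ bar 4 tick 2 v(1, 2): F4 above B3
  -> R3 @ bar 4 tick 3 v(1, 2): F4 above B3
  -> R2 @ bar 5 tick 0 v(0, 2): E3/B3 P5 -> F3/F4 P8 similar
  -> R7 @ bar 5 tick 0 v(2,): B3->F4 leap 6st
  -> R8 @ bar 5 tick 0 v(0, 2): penult P8 not 3rd/6th
  -> R8 @ bar 5 tick 0 v(0, 3): penult P8 not 3rd/6th
  -> R1 @ bar 6 tick 0 v(2, 3): F4/F4 P1 -> G4/G4 P1 similar
  -> R6 @ bar 6 tick 3 v(0, 2): closes on m3
  -> R6 @ bar 6 tick 3 v(0, 3): closes on m3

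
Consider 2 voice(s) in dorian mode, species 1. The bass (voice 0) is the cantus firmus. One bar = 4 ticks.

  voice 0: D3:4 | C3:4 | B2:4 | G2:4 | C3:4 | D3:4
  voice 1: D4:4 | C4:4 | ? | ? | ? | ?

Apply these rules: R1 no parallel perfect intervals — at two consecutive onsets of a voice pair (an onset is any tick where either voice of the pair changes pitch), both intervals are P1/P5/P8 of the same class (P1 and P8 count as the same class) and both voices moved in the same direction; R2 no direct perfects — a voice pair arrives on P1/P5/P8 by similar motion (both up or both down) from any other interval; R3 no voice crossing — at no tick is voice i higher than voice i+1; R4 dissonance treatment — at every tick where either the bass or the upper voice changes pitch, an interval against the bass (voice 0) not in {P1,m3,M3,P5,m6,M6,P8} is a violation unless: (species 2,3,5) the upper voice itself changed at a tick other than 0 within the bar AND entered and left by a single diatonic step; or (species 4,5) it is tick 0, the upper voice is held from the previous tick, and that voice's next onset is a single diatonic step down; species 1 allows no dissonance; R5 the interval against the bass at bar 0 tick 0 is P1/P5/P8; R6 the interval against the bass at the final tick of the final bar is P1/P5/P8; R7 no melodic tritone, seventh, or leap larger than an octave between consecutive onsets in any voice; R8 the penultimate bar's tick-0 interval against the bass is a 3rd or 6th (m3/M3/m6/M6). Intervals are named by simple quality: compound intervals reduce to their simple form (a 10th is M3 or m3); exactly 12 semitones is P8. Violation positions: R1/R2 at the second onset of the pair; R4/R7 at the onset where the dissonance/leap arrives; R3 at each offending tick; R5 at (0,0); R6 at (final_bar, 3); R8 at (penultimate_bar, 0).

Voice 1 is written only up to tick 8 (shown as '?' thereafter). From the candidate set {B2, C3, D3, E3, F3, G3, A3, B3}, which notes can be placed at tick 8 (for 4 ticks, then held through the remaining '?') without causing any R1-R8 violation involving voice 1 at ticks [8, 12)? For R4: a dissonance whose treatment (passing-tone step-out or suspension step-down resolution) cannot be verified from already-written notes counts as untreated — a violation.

{G3}

B2: violates R1,R7
C3: violates R4
D3: violates R7
E3: violates R4
F3: violates R4
G3: legal
A3: violates R4
B3: violates R1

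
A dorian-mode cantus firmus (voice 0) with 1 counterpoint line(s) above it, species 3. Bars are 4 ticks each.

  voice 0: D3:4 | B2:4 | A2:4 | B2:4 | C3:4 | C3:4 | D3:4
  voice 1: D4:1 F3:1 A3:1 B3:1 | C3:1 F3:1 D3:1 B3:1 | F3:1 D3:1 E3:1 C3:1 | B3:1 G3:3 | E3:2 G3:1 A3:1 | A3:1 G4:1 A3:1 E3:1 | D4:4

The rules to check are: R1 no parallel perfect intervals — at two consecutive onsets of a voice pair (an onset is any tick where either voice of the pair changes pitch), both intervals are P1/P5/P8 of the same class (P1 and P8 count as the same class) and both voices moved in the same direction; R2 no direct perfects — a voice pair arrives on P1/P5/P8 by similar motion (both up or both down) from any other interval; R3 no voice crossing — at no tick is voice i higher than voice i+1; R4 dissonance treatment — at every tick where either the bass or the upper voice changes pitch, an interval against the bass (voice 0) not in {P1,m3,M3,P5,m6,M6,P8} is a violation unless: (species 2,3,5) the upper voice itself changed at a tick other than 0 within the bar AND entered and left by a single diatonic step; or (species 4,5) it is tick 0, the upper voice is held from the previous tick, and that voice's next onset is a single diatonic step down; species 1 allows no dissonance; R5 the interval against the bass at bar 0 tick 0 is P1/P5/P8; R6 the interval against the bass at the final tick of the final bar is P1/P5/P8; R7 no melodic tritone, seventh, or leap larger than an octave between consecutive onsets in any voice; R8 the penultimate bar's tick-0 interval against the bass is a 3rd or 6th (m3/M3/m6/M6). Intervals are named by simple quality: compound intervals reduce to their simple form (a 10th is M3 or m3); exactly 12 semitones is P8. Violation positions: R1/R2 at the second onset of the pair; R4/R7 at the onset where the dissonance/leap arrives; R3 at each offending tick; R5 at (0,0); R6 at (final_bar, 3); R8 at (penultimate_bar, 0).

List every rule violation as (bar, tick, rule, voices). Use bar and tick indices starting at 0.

(1, 0, R4, (0, 1))
(1, 0, R7, (1,))
(1, 1, R4, (0, 1))
(2, 0, R7, (1,))
(2, 1, R4, (0, 1))
(3, 0, R2, (0, 1))
(3, 0, R7, (1,))
(5, 1, R7, (1,))
(5, 2, R7, (1,))
(6, 0, R2, (0, 1))
(6, 0, R7, (1,))

bar 0: v0=D3 v1=D4 downbeat P8
bar 1: v0=B2 v1=C3 downbeat m2
bar 2: v0=A2 v1=F3 downbeat m6
bar 3: v0=B2 v1=B3 downbeat P8
bar 4: v0=C3 v1=E3 downbeat M3
bar 5: v0=C3 v1=A3 downbeat M6
bar 6: v0=D3 v1=D4 downbeat P8
  -> R4 @ bar 1 tick 0 v(0, 1): B2/C3 m2 untreated
  -> R7 @ bar 1 tick 0 v(1,): B3->C3 leap 11st
  -> R4 @ bar 1 tick 1 v(0, 1): B2/F3 TT untreated
  -> R7 @ bar 2 tick 0 v(1,): B3->F3 leap 6st
  -> R4 @ bar 2 tick 1 v(0, 1): A2/D3 P4 untreated
  -> R2 @ bar 3 tick 0 v(0, 1): A2/C3 m3 -> B2/B3 P8 similar
  -> R7 @ bar 3 tick 0 v(1,): C3->B3 leap 11st
  -> R7 @ bar 5 tick 1 v(1,): A3->G4 leap 10st
  -> R7 @ bar 5 tick 2 v(1,): G4->A3 leap 10st
  -> R2 @ bar 6 tick 0 v(0, 1): C3/E3 M3 -> D3/D4 P8 similar
  -> R7 @ bar 6 tick 0 v(1,): E3->D4 leap 10st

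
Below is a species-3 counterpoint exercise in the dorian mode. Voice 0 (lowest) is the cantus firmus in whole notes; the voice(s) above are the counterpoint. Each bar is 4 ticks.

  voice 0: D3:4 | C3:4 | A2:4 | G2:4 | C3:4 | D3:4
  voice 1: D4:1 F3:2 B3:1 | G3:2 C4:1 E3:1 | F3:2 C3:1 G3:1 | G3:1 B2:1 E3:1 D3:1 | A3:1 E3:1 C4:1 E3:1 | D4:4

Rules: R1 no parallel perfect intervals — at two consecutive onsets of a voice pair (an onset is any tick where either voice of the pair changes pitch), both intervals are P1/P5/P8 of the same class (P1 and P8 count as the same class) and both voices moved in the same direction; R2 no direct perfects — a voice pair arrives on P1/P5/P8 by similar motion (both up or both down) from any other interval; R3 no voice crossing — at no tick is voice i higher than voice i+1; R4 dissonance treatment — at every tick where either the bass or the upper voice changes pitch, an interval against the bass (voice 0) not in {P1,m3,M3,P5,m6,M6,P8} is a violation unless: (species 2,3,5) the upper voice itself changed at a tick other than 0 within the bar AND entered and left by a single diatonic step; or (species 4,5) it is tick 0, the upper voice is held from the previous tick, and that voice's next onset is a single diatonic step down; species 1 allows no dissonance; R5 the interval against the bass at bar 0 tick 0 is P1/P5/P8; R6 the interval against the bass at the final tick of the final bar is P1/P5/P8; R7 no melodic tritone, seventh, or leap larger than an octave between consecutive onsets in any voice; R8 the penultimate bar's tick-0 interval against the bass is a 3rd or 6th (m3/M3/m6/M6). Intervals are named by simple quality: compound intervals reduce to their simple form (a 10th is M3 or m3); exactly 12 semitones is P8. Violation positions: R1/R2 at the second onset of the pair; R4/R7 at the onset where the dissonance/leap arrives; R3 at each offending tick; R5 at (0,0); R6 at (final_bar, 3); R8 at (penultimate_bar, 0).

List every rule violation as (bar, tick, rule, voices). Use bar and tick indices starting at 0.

(0, 3, R7, (1,))
(1, 0, R2, (0, 1))
(2, 3, R4, (0, 1))
(5, 0, R2, (0, 1))
(5, 0, R7, (1,))

bar 0: v0=D3 v1=D4 downbeat P8
bar 1: v0=C3 v1=G3 downbeat P5
bar 2: v0=A2 v1=F3 downbeat m6
bar 3: v0=G2 v1=G3 downbeat P8
bar 4: v0=C3 v1=A3 downbeat M6
bar 5: v0=D3 v1=D4 downbeat P8
  -> R7 @ bar 0 tick 3 v(1,): F3->B3 leap 6st
  -> R2 @ bar 1 tick 0 v(0, 1): D3/B3 M6 -> C3/G3 P5 similar
  -> R4 @ bar 2 tick 3 v(0, 1): A2/G3 m7 untreated
  -> R2 @ bar 5 tick 0 v(0, 1): C3/E3 M3 -> D3/D4 P8 similar
  -> R7 @ bar 5 tick 0 v(1,): E3->D4 leap 10st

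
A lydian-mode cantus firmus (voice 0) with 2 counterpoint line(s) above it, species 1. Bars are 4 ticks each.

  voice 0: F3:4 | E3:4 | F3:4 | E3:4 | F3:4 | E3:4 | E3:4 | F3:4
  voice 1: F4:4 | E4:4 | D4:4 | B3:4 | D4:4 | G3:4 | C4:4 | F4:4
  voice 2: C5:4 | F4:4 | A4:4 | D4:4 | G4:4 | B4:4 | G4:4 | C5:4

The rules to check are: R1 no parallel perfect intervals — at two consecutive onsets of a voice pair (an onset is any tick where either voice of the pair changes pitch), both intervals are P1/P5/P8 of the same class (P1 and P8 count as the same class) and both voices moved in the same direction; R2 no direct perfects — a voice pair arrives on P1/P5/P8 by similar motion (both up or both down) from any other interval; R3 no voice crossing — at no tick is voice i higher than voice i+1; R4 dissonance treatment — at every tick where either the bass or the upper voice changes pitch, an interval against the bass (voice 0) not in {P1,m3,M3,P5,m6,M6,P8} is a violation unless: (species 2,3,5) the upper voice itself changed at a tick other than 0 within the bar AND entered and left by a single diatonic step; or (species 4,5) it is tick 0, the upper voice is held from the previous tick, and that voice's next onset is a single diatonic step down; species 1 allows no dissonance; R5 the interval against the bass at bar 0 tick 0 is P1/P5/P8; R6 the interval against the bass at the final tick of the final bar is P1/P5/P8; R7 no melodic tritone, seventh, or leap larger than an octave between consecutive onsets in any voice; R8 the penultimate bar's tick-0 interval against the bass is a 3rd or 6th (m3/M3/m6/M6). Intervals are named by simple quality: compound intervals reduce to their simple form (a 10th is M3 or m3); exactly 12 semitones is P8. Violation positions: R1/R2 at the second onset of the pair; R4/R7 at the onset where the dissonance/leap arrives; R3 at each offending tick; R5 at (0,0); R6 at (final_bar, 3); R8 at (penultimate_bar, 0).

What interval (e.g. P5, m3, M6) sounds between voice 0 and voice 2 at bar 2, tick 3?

M3

voice 0=F3 voice 2=A4 -> M3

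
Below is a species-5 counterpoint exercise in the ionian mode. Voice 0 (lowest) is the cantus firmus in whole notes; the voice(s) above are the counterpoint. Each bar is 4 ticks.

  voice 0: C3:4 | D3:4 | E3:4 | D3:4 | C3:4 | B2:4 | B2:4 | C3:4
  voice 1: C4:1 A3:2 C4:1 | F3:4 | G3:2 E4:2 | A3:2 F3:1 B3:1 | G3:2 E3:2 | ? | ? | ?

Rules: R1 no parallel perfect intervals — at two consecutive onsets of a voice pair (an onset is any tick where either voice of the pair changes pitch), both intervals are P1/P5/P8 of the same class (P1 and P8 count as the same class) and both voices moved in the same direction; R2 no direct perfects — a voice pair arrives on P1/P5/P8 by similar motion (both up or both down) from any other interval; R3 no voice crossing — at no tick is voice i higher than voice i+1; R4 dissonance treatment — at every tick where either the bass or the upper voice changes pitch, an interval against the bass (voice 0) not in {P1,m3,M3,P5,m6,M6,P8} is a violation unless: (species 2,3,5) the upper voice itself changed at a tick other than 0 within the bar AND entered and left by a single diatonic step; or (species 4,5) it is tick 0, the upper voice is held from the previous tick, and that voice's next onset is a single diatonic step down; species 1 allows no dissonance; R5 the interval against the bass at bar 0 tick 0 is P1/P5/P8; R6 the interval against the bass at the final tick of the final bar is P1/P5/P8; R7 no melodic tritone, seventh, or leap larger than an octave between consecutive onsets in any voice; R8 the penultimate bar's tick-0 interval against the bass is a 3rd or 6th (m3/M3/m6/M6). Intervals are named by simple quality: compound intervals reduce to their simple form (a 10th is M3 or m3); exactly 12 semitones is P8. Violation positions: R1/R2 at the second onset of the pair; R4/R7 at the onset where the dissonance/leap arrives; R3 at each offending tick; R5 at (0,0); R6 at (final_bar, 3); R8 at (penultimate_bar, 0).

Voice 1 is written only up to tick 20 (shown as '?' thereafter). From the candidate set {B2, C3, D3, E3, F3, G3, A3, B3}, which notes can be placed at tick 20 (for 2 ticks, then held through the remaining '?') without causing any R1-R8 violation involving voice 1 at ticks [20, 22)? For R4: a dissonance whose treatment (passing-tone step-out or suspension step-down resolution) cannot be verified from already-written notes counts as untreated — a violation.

B2: violates R2
C3: violates R4
D3: legal
E3: violates R4
F3: violates R4
G3: legal
A3: violates R4
B3: legal

{B3, D3, G3}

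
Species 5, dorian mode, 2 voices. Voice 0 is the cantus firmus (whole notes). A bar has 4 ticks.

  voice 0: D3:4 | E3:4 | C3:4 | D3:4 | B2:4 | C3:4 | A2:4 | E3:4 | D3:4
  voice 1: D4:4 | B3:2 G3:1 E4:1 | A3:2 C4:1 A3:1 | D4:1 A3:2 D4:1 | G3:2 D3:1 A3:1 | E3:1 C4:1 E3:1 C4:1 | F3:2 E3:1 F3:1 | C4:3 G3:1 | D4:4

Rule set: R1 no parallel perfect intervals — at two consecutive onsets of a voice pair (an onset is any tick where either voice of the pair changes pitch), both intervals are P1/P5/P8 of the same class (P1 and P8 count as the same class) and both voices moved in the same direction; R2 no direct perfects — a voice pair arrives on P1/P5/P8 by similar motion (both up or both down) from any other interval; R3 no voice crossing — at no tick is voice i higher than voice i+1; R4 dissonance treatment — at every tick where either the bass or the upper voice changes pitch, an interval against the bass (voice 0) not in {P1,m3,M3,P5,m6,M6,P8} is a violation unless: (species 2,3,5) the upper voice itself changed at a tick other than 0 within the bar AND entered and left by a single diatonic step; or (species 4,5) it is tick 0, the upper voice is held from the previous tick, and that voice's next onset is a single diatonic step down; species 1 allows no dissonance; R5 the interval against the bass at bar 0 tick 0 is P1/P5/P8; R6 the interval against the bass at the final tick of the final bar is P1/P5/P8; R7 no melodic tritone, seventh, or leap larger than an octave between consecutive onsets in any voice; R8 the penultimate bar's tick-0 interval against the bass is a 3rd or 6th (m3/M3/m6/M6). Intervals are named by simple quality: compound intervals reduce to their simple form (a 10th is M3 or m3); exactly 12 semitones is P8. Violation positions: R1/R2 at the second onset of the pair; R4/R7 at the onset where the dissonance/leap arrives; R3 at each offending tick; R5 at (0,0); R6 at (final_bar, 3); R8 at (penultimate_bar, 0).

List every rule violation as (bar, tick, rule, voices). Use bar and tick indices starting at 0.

(3, 0, R2, (0, 1))
(4, 3, R4, (0, 1))

bar 0: v0=D3 v1=D4 downbeat P8
bar 1: v0=E3 v1=B3 downbeat P5
bar 2: v0=C3 v1=A3 downbeat M6
bar 3: v0=D3 v1=D4 downbeat P8
bar 4: v0=B2 v1=G3 downbeat m6
bar 5: v0=C3 v1=E3 downbeat M3
bar 6: v0=A2 v1=F3 downbeat m6
bar 7: v0=E3 v1=C4 downbeat m6
bar 8: v0=D3 v1=D4 downbeat P8
  -> R2 @ bar 3 tick 0 v(0, 1): C3/A3 M6 -> D3/D4 P8 similar
  -> R4 @ bar 4 tick 3 v(0, 1): B2/A3 m7 untreated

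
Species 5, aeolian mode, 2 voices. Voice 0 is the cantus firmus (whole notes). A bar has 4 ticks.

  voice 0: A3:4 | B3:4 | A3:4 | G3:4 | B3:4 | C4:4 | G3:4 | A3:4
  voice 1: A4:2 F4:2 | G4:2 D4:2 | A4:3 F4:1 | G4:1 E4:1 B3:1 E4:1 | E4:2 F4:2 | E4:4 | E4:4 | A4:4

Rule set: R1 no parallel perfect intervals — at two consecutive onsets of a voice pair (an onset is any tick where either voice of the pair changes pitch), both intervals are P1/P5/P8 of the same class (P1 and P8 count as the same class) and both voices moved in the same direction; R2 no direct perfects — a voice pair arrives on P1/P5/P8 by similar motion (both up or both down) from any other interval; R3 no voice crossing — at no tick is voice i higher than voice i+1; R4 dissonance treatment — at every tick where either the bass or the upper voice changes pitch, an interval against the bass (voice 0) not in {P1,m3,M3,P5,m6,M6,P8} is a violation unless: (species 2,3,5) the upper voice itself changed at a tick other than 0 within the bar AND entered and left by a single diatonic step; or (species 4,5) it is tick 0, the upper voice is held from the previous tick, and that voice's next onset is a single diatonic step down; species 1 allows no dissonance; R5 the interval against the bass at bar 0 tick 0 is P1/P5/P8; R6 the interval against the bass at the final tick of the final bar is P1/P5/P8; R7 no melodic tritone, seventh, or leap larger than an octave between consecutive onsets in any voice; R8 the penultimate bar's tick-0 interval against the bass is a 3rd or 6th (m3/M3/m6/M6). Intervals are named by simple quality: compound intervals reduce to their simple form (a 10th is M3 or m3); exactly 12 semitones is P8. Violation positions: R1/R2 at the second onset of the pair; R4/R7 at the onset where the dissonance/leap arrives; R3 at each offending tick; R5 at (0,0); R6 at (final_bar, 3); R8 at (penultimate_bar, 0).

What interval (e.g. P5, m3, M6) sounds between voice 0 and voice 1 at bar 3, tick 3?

voice 0=G3 voice 1=E4 -> M6

M6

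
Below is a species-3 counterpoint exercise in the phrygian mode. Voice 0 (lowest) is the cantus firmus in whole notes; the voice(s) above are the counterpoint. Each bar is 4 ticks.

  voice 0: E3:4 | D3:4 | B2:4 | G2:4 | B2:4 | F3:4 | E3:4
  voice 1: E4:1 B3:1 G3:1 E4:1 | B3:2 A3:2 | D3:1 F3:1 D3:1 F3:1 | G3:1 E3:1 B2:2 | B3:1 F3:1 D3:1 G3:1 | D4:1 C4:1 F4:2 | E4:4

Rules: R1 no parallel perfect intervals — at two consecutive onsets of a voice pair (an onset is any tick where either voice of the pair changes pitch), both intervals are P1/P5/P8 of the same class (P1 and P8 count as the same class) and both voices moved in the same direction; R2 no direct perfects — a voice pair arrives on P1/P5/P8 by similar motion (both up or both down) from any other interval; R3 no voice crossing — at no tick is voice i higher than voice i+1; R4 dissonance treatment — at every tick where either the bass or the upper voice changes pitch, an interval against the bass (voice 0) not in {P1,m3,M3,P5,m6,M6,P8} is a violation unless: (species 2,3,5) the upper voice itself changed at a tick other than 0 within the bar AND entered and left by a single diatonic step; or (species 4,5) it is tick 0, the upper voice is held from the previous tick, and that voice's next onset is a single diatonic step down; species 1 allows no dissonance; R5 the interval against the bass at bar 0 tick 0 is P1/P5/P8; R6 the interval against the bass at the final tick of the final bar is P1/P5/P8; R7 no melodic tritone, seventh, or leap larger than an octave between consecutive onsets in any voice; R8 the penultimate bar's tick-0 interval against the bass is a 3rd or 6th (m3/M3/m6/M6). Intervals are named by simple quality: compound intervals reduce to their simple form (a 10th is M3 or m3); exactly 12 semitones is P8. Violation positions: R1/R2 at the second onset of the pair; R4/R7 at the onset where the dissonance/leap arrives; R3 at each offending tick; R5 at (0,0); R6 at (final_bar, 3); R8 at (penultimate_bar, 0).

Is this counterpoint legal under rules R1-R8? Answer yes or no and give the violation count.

bar 0: v0=E3 v1=E4 (P8)
bar 1: v0=D3 v1=B3 (M6)
bar 2: v0=B2 v1=D3 (m3)
bar 3: v0=G2 v1=G3 (P8)
bar 4: v0=B2 v1=B3 (P8)
bar 5: v0=F3 v1=D4 (M6)
bar 6: v0=E3 v1=E4 (P8)
  R4 @ bar2.1: B2/F3 TT untreated
  R4 @ bar2.3: B2/F3 TT untreated
  R2 @ bar4.0: G2/B2 M3 -> B2/B3 P8 similar
  R4 @ bar4.1: B2/F3 TT untreated
  R7 @ bar4.1: B3->F3 leap 6st
  R7 @ bar5.0: B2->F3 leap 6st
  R1 @ bar6.0: F3/F4 P8 -> E3/E4 P8 similar

No (7 violations)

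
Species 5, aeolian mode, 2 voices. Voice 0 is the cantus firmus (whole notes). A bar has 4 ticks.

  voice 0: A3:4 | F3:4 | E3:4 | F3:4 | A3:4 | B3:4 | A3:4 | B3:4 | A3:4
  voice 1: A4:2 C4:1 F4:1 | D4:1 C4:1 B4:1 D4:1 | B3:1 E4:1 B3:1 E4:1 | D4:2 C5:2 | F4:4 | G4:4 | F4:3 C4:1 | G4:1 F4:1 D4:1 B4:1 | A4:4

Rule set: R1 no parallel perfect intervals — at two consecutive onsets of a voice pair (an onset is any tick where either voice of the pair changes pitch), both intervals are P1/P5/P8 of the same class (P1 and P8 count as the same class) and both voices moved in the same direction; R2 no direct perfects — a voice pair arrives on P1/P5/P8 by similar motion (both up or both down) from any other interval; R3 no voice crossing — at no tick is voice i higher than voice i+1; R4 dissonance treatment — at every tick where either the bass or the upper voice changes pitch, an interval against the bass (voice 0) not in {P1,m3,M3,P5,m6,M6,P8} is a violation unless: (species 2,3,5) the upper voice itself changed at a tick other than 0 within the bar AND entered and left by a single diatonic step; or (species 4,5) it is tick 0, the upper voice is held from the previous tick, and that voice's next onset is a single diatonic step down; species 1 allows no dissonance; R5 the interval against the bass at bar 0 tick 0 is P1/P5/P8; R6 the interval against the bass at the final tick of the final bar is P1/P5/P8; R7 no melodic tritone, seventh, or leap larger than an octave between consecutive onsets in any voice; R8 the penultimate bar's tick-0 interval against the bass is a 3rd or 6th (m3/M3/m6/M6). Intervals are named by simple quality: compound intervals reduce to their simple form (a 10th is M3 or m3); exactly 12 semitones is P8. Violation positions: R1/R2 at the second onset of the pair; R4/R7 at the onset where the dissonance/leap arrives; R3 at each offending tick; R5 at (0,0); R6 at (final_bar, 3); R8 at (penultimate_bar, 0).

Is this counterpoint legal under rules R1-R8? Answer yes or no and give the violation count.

bar 0: v0=A3 v1=A4 (P8)
bar 1: v0=F3 v1=D4 (M6)
bar 2: v0=E3 v1=B3 (P5)
bar 3: v0=F3 v1=D4 (M6)
bar 4: v0=A3 v1=F4 (m6)
bar 5: v0=B3 v1=G4 (m6)
bar 6: v0=A3 v1=F4 (m6)
bar 7: v0=B3 v1=G4 (m6)
bar 8: v0=A3 v1=A4 (P8)
  R4 @ bar1.2: F3/B4 TT untreated
  R7 @ bar1.2: C4->B4 leap 11st
  R2 @ bar2.0: F3/D4 M6 -> E3/B3 P5 similar
  R7 @ bar3.2: D4->C5 leap 10st
  R4 @ bar7.1: B3/F4 TT untreated
  R1 @ bar8.0: B3/B4 P8 -> A3/A4 P8 similar

No (6 violations)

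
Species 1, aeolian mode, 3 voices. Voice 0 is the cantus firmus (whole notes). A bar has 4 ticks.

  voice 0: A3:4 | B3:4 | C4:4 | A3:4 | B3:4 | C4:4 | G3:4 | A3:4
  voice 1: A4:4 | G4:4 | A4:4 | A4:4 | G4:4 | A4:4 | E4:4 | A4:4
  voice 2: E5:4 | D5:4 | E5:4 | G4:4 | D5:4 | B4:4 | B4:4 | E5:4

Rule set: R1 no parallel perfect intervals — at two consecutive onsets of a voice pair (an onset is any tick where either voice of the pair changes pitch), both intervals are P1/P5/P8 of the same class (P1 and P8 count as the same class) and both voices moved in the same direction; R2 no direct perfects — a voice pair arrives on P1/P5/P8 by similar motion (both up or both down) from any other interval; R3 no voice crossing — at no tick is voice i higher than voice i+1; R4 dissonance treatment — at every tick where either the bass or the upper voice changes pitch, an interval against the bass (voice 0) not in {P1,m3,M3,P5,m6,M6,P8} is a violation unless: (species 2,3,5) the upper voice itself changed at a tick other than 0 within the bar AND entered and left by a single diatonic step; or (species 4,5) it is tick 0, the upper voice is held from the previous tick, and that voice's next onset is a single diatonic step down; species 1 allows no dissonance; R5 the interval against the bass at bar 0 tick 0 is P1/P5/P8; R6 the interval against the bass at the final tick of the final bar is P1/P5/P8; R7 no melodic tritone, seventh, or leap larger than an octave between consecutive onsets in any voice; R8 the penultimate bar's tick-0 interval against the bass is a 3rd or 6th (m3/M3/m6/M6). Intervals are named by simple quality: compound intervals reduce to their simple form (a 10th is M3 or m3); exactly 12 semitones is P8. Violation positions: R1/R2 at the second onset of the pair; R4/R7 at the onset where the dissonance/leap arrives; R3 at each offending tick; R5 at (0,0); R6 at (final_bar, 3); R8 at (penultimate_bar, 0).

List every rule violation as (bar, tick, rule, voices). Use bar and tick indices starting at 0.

bar 0: v0=A3 v1=A4 v2=E5 downbeat P5
bar 1: v0=B3 v1=G4 v2=D5 downbeat m3
bar 2: v0=C4 v1=A4 v2=E5 downbeat M3
bar 3: v0=A3 v1=A4 v2=G4 downbeat m7
bar 4: v0=B3 v1=G4 v2=D5 downbeat m3
bar 5: v0=C4 v1=A4 v2=B4 downbeat M7
bar 6: v0=G3 v1=E4 v2=B4 downbeat M3
bar 7: v0=A3 v1=A4 v2=E5 downbeat P5
  -> R1 @ bar 1 tick 0 v(1, 2): A4/E5 P5 -> G4/D5 P5 similar
  -> R1 @ bar 2 tick 0 v(1, 2): G4/D5 P5 -> A4/E5 P5 similar
  -> R3 @ bar 3 tick 0 v(1, 2): A4 above G4
  -> R4 @ bar 3 tick 0 v(0, 2): A3/G4 m7 untreated
  -> R3 @ bar 3 tick 1 v(1, 2): A4 above G4
  -> R3 @ bar 3 tick 2 v(1, 2): A4 above G4
  -> R3 @ bar 3 tick 3 v(1, 2): A4 above G4
  -> R4 @ bar 5 tick 0 v(0, 2): C4/B4 M7 untreated
  -> R1 @ bar 7 tick 0 v(1, 2): E4/B4 P5 -> A4/E5 P5 similar
  -> R2 @ bar 7 tick 0 v(0, 1): G3/E4 M6 -> A3/A4 P8 similar
  -> R2 @ bar 7 tick 0 v(0, 2): G3/B4 M3 -> A3/E5 P5 similar

(1, 0, R1, (1, 2))
(2, 0, R1, (1, 2))
(3, 0, R3, (1, 2))
(3, 0, R4, (0, 2))
(3, 1, R3, (1, 2))
(3, 2, R3, (1, 2))
(3, 3, R3, (1, 2))
(5, 0, R4, (0, 2))
(7, 0, R1, (1, 2))
(7, 0, R2, (0, 1))
(7, 0, R2, (0, 2))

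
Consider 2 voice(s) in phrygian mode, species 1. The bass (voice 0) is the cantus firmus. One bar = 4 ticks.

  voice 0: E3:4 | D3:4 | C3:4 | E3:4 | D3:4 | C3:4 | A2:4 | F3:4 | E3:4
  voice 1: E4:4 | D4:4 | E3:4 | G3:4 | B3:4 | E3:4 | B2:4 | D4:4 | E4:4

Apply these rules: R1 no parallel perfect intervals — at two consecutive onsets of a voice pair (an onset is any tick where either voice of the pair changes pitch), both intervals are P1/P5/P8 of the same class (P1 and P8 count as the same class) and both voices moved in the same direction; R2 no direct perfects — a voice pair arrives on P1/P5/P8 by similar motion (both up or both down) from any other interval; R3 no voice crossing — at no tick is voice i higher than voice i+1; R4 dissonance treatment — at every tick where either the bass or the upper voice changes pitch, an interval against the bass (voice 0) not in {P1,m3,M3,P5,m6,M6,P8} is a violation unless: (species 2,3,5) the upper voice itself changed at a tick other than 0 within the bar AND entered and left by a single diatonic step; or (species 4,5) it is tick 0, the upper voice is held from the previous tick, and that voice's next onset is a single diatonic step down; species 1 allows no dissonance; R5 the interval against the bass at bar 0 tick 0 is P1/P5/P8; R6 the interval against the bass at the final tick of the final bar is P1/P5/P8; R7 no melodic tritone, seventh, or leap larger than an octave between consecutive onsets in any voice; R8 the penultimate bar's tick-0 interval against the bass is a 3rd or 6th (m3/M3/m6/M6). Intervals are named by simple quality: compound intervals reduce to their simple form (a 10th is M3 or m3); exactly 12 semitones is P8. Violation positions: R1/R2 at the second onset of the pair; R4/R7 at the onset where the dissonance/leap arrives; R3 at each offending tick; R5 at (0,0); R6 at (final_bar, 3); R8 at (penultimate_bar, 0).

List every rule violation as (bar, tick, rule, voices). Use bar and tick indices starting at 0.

(1, 0, R1, (0, 1))
(2, 0, R7, (1,))
(6, 0, R4, (0, 1))
(7, 0, R7, (1,))

bar 0: v0=E3 v1=E4 downbeat P8
bar 1: v0=D3 v1=D4 downbeat P8
bar 2: v0=C3 v1=E3 downbeat M3
bar 3: v0=E3 v1=G3 downbeat m3
bar 4: v0=D3 v1=B3 downbeat M6
bar 5: v0=C3 v1=E3 downbeat M3
bar 6: v0=A2 v1=B2 downbeat M2
bar 7: v0=F3 v1=D4 downbeat M6
bar 8: v0=E3 v1=E4 downbeat P8
  -> R1 @ bar 1 tick 0 v(0, 1): E3/E4 P8 -> D3/D4 P8 similar
  -> R7 @ bar 2 tick 0 v(1,): D4->E3 leap 10st
  -> R4 @ bar 6 tick 0 v(0, 1): A2/B2 M2 untreated
  -> R7 @ bar 7 tick 0 v(1,): B2->D4 leap 15st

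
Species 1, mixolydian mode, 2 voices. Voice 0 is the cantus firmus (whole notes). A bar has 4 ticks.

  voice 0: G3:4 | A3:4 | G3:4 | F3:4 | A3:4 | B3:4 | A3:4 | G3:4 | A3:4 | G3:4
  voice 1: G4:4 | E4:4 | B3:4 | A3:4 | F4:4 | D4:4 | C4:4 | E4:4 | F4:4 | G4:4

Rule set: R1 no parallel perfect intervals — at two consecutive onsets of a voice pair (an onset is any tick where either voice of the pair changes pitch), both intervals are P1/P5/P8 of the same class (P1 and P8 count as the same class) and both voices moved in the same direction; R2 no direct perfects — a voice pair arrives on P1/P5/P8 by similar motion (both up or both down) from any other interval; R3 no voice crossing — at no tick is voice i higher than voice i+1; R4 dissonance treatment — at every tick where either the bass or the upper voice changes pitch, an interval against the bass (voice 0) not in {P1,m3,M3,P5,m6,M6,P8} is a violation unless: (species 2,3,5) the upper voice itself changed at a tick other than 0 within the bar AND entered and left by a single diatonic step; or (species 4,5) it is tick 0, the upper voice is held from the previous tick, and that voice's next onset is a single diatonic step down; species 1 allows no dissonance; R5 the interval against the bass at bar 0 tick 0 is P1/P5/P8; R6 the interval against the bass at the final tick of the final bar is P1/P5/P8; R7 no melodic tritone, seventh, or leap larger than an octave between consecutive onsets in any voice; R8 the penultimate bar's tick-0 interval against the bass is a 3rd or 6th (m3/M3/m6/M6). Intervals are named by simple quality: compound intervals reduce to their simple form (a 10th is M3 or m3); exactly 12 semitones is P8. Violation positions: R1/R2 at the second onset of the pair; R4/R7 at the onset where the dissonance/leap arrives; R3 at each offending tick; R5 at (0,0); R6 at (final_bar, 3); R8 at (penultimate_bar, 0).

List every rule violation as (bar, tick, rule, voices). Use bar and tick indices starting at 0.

No violations across 10 bars (G3..G3 vs G4..G4).

bar 0: v0=G3 v1=G4 downbeat P8
bar 1: v0=A3 v1=E4 downbeat P5
bar 2: v0=G3 v1=B3 downbeat M3
bar 3: v0=F3 v1=A3 downbeat M3
bar 4: v0=A3 v1=F4 downbeat m6
bar 5: v0=B3 v1=D4 downbeat m3
bar 6: v0=A3 v1=C4 downbeat m3
bar 7: v0=G3 v1=E4 downbeat M6
bar 8: v0=A3 v1=F4 downbeat m6
bar 9: v0=G3 v1=G4 downbeat P8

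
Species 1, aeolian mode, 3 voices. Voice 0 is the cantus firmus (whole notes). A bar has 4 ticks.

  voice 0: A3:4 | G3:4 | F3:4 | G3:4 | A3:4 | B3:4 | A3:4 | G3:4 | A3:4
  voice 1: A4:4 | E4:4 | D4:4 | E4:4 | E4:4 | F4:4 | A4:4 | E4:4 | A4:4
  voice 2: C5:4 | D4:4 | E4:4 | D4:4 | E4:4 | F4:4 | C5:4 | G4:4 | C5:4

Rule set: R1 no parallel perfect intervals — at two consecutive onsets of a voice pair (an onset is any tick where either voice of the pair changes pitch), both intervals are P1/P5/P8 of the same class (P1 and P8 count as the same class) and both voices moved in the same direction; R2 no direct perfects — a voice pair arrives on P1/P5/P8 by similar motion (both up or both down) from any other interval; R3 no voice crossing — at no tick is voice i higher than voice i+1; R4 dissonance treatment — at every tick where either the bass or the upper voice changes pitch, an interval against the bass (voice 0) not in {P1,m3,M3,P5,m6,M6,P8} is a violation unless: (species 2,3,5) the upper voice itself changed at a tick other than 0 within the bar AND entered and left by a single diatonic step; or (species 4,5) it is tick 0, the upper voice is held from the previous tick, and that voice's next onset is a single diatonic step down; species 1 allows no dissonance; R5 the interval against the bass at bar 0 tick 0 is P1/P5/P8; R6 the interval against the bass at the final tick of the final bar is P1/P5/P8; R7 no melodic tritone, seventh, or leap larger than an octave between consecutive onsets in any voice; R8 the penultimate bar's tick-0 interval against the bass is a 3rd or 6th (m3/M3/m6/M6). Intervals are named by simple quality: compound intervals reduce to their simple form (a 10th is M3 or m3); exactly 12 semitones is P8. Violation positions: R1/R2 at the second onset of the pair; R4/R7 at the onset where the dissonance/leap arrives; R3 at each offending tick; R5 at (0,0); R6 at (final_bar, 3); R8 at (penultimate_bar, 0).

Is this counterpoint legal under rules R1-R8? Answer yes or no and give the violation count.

No (20 violations)

bar 0: v0=A3 v1=A4 v2=C5 (m3)
bar 1: v0=G3 v1=E4 v2=D4 (P5)
bar 2: v0=F3 v1=D4 v2=E4 (M7)
bar 3: v0=G3 v1=E4 v2=D4 (P5)
bar 4: v0=A3 v1=E4 v2=E4 (P5)
bar 5: v0=B3 v1=F4 v2=F4 (TT)
bar 6: v0=A3 v1=A4 v2=C5 (m3)
bar 7: v0=G3 v1=E4 v2=G4 (P8)
bar 8: v0=A3 v1=A4 v2=C5 (m3)
  R5 @ bar0.0: opens on m3
  R2 @ bar1.0: A3/C5 m3 -> G3/D4 P5 similar
  R3 @ bar1.0: E4 above D4
  R7 @ bar1.0: C5->D4 leap 10st
  R3 @ bar1.1: E4 above D4
  R3 @ bar1.2: E4 above D4
  R3 @ bar1.3: E4 above D4
  R4 @ bar2.0: F3/E4 M7 untreated
  R3 @ bar3.0: E4 above D4
  R3 @ bar3.1: E4 above D4
  R3 @ bar3.2: E4 above D4
  R3 @ bar3.3: E4 above D4
  R1 @ bar4.0: G3/D4 P5 -> A3/E4 P5 similar
  R1 @ bar5.0: E4/E4 P1 -> F4/F4 P1 similar
  R4 @ bar5.0: B3/F4 TT untreated
  R4 @ bar5.0: B3/F4 TT untreated
  R2 @ bar7.0: A3/C5 m3 -> G3/G4 P8 similar
  R8 @ bar7.0: penult P8 not 3rd/6th
  R2 @ bar8.0: G3/E4 M6 -> A3/A4 P8 similar
  R6 @ bar8.3: closes on m3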